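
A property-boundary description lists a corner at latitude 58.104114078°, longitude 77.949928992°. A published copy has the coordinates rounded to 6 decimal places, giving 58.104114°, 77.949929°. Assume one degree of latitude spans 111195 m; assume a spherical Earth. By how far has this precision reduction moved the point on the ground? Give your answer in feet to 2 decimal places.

0.03 feet

Δlat = 58.104114078 − 58.104114 = +0.000000078°; Δlon = 77.949928992 − 77.949929 = -0.000000008°.
North–south shift: 0.000000078 × 111195 = 0.00867321 m.
E–W at 58.1041°: -0.000000008° × 111195 × cos 58.1041° = -0.000000008 × 111195 × 0.5284 ≈ -0.000470023 m.
Distance: √(0.00867321² + 0.000470023²) ≈ 0.00868594 m.
Converting: 0.00868594 m × 3.2808 ft/m ≈ 0.028497 ft.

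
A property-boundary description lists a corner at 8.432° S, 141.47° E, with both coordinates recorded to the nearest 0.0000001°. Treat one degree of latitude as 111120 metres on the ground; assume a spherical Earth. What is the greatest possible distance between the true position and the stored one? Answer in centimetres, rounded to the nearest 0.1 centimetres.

Rounding to 7 decimal places leaves each coordinate within ±5e-08° of the true value.
N–S: 5e-08° × 111120 m/° = 0.005556 m.
E–W at 8.432°: 5e-08° × 111120 × cos 8.432° = 5e-08 × 111120 × 0.9892 ≈ 0.00549594 m.
Combining orthogonally: (0.005556² + 0.00549594²)^½ ≈ 0.00781502 m.
That is 0.00781502 m = 0.7815 cm.

0.8 centimetres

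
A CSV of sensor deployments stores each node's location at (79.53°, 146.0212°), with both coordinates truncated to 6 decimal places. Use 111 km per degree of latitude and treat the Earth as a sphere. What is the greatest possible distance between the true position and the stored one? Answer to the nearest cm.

Truncating at 6 decimal places can drop up to a full unit in the last place, so each coordinate may be off by as much as 1e-06°.
North–south component: 1e-06° × 111000 = 0.111 m.
Longitude error → 1e-06 × 111000 × cos 79.53° = 1e-06 × 111000 × 0.1817 ≈ 0.020171 m.
Worst case both components are at the extreme and orthogonal: √(0.111² + 0.020171²) ≈ 0.112818 m.
That is 0.112818 m = 11.282 cm.

11 cm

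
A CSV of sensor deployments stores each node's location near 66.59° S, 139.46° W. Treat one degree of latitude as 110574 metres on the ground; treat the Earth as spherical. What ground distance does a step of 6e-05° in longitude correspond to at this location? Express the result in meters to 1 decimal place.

6e-05° of longitude at 66.59° is 6e-05 × 110574 × cos 66.59° ≈ 6e-05 × 43931.9 = 2.63592 m.

2.6 meters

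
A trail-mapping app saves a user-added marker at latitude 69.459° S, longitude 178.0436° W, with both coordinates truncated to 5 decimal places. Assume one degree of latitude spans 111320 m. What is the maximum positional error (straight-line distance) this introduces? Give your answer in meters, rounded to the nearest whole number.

1 meters

Truncating at 5 decimal places can drop up to a full unit in the last place, so each coordinate may be off by as much as 1e-05°.
North–south component: 1e-05° × 111320 = 1.1132 m.
E–W at 69.459°: 1e-05° × 111320 × cos 69.459° = 1e-05 × 111320 × 0.3509 ≈ 0.390597 m.
Worst case both components are at the extreme and orthogonal: √(1.1132² + 0.390597²) ≈ 1.17974 m.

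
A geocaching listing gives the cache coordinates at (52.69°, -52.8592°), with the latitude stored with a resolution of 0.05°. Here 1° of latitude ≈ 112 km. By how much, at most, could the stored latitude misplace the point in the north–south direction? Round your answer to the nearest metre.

With a 0.05° grid the true value lies within half a step, ±0.05°/2 = ±0.025°, of the stored one.
So the N–S error is at most 0.025 × 112000 = 2800 m.

2800 metres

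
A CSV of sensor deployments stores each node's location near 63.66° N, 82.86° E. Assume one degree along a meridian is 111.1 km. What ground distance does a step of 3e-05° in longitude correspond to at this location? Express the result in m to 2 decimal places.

1.48 m

At 63.66° a degree of longitude is 111100 × cos 63.66° ≈ 49294.7 m, so 3e-05° corresponds to 1.47884 m.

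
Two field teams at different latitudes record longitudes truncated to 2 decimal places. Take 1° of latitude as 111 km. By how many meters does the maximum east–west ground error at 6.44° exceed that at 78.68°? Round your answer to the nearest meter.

Truncating at 2 decimal places can drop up to a full unit in the last place, so the longitude may be off by as much as 0.01°.
Error at 6.44° = 0.01° × 111000 × cos 6.44° ≈ 1110 × 0.9937 = 1103 m.
At 78.68°: 0.01° × 111000 × cos 78.68° = 0.01 × 111000 × 0.1963 ≈ 217.88 m.
So the lower-latitude error exceeds the higher by 1103 − 217.88 = 885.12 m.

885 meters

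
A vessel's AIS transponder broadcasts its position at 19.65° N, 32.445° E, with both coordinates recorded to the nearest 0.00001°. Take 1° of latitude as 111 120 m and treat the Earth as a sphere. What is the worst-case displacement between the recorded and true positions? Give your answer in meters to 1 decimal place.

0.8 meters

Rounding to 5 decimal places leaves each coordinate within ±5e-06° of the true value.
N–S: 5e-06° × 111120 m/° = 0.5556 m.
E–W at 19.65°: 5e-06° × 111120 × cos 19.65° = 5e-06 × 111120 × 0.9418 ≈ 0.523244 m.
Combining orthogonally: (0.5556² + 0.523244²)^½ ≈ 0.763201 m.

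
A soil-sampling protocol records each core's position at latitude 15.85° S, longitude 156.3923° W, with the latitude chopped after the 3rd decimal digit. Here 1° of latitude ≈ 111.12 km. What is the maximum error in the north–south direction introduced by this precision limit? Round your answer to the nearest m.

Truncating at 3 decimal places can drop up to a full unit in the last place, so the latitude may be off by as much as 0.001°.
So the N–S error is at most 0.001 × 111120 = 111.12 m.

111 m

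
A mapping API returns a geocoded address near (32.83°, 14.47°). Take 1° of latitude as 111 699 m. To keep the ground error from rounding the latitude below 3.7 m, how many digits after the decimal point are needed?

One degree of latitude covers 111699 m.
With N decimal places the half-ulp bound is 0.5·10⁻ᴺ°, or 0.5·10⁻ᴺ × 111699 m on the ground.
Setting 55849.5 × 10⁻ᴺ ≤ 3.7 gives 10ᴺ ≥ 1.509e+04, i.e. N ≥ 4.18.
N = 4 would give 5.58 m (too coarse); N = 5 gives 0.558 m ≤ 3.7 m.

5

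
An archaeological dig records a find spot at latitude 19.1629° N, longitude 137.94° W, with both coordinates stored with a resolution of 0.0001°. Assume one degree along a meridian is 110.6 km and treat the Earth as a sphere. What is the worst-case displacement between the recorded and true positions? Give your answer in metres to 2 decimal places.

With a 0.0001° grid the true value lies within half a step, ±0.0001°/2 = ±5e-05°, of the stored one.
Latitude error → 5e-05 × 110600 = 5.53 m along the meridian.
E–W at 19.1629°: 5e-05° × 110600 × cos 19.1629° = 5e-05 × 110600 × 0.9446 ≈ 5.22358 m.
Worst case both components are at the extreme and orthogonal: √(5.53² + 5.22358²) ≈ 7.60701 m.

7.61 metres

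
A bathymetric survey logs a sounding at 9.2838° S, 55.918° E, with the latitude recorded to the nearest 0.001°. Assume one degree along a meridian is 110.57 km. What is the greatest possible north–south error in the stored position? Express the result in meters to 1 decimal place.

55.3 meters

Rounding to 3 decimal places leaves the latitude within ±0.0005° of the true value.
So the N–S error is at most 0.0005 × 110570 = 55.285 m.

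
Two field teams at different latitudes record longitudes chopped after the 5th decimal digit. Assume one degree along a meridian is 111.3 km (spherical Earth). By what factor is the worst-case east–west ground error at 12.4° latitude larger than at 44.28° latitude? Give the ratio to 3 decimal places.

1.364

Truncating at 5 decimal places can drop up to a full unit in the last place, so the longitude may be off by as much as 1e-05°.
Error at 12.4° = 1e-05° × 111300 × cos 12.4° ≈ 1.113 × 0.9767 = 1.087 m.
At 44.28°: 1e-05° × 111300 × cos 44.28° = 1e-05 × 111300 × 0.7159 ≈ 0.79684 m.
Ratio: 1.087 / 0.79684 = cos 12.4° / cos 44.28° ≈ 1.3642.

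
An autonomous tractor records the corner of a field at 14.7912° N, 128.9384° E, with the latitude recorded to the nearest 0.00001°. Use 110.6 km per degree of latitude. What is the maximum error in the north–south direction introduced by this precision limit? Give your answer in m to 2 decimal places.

0.55 m

Rounding to 5 decimal places leaves the latitude within ±5e-06° of the true value.
So the N–S error is at most 5e-06 × 110600 = 0.553 m.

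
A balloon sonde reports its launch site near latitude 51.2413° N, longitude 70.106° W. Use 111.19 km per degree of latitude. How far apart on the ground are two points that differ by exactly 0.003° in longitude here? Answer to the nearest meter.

One degree of longitude here spans 111190 × cos 51.2413° = 111190 × 0.6260 ≈ 69609.6 m; 0.003° of that is 208.829 m.

209 meters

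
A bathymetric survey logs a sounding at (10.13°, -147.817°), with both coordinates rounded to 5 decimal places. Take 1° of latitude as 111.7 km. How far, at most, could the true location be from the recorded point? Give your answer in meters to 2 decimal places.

Rounding to 5 decimal places leaves each coordinate within ±5e-06° of the true value.
N–S: 5e-06° × 111700 m/° = 0.5585 m.
E–W at 10.13°: 5e-06° × 111700 × cos 10.13° = 5e-06 × 111700 × 0.9844 ≈ 0.549794 m.
Worst case both components are at the extreme and orthogonal: √(0.5585² + 0.549794²) ≈ 0.783706 m.

0.78 meters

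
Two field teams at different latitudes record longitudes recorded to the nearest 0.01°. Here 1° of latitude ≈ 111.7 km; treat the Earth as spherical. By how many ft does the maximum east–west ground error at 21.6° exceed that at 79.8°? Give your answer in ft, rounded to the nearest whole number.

1379 ft

Rounding to 2 decimal places leaves the longitude within ±0.005° of the true value.
At 21.6°: 0.005° × 111700 × cos 21.6° = 0.005 × 111700 × 0.9298 ≈ 519.28 m.
Error at 79.8° = 0.005° × 111700 × cos 79.8° ≈ 558.5 × 0.1771 = 98.902 m.
So the lower-latitude error exceeds the higher by 519.28 − 98.902 = 420.38 m.
Converting: 420.378 m × 3.2808 ft/m ≈ 1379.2 ft.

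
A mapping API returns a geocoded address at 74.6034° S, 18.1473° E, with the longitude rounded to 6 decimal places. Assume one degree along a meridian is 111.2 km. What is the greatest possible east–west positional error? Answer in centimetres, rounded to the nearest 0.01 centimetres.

Rounding to 6 decimal places leaves the longitude within ±5e-07° of the true value.
Parallels shrink by cos φ, so at 74.6034° a degree of longitude is 111200 × 0.2655 ≈ 29523.5 m.
Maximum E–W displacement: 5e-07 × 29523.5 = 0.0147617 m.
That is 0.0147617 m = 1.4762 cm.

1.48 centimetres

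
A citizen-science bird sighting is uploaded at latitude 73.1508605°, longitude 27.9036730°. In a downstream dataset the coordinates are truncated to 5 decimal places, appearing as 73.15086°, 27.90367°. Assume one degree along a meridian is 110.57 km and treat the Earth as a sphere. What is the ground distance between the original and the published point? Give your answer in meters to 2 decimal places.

Δlat = 73.1508605 − 73.15086 = +0.0000005°; Δlon = 27.9036730 − 27.90367 = +0.0000030°.
N–S: 0.0000005° × 110570 m/° = 0.055285 m.
East–west at this latitude: 0.0000030° × 110570 × cos 73.1509° ≈ 0.0000030 × 32049 = 0.0961471 m.
Combined displacement = (0.055285² + 0.0961471²)^½ ≈ 0.110908 m.

0.11 meters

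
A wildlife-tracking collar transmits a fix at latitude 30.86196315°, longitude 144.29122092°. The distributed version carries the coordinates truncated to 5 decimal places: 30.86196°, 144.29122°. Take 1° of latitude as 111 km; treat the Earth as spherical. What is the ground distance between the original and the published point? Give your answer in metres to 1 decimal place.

0.4 metres

Δlat = 30.86196315 − 30.86196 = +0.00000315°; Δlon = 144.29122092 − 144.29122 = +0.00000092°.
N–S: 0.00000315° × 111000 m/° = 0.34965 m.
E–W at 30.862°: 0.00000092° × 111000 × cos 30.862° = 0.00000092 × 111000 × 0.8584 ≈ 0.0876604 m.
Combined displacement = (0.34965² + 0.0876604²)^½ ≈ 0.360471 m.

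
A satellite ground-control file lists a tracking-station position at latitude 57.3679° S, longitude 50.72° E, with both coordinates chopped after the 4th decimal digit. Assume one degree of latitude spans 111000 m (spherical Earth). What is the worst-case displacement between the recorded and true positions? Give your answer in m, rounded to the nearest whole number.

Truncating at 4 decimal places can drop up to a full unit in the last place, so each coordinate may be off by as much as 0.0001°.
N–S: 0.0001° × 111000 m/° = 11.1 m.
E–W at 57.3679°: 0.0001° × 111000 × cos 57.3679° = 0.0001 × 111000 × 0.5392 ≈ 5.98559 m.
Combining orthogonally: (11.1² + 5.98559²)^½ ≈ 12.611 m.

13 m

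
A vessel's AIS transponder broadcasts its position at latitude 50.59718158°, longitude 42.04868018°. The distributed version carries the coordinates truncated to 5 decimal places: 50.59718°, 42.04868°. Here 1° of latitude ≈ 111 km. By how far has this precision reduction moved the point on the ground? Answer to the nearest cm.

18 cm

Δlat = 50.59718158 − 50.59718 = +0.00000158°; Δlon = 42.04868018 − 42.04868 = +0.00000018°.
N–S: 0.00000158° × 111000 m/° = 0.17538 m.
East–west at this latitude: 0.00000018° × 111000 × cos 50.5972° ≈ 0.00000018 × 70459.3 = 0.0126827 m.
Combined displacement = (0.17538² + 0.0126827²)^½ ≈ 0.175838 m.
That is 0.175838 m = 17.584 cm.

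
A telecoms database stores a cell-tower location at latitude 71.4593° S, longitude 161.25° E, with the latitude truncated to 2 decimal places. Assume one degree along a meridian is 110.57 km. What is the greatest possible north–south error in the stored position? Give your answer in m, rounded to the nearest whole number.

Truncating at 2 decimal places can drop up to a full unit in the last place, so the latitude may be off by as much as 0.01°.
North–south distance: 0.01° × 110570 m/° = 1105.7 m.

1106 m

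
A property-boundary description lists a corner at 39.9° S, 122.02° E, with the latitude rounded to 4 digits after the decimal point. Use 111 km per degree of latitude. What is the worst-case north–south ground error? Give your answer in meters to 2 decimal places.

Rounding to 4 decimal places leaves the latitude within ±5e-05° of the true value.
North–south distance: 5e-05° × 111000 m/° = 5.55 m.

5.55 meters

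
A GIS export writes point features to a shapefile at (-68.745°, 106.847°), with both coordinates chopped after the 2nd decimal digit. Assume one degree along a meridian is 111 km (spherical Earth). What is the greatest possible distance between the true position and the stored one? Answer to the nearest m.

1181 m

Truncating at 2 decimal places can drop up to a full unit in the last place, so each coordinate may be off by as much as 0.01°.
N–S: 0.01° × 111000 m/° = 1110 m.
East–west component at 68.745°: 0.01° × 111000 × cos 68.745° ≈ 0.01 × 40239.7 ≈ 402.397 m.
Worst case both components are at the extreme and orthogonal: √(1110² + 402.397²) ≈ 1180.69 m.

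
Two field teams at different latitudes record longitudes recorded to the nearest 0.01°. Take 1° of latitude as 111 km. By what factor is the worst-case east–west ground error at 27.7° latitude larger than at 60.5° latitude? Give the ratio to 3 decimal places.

1.798

Rounding to 2 decimal places leaves the longitude within ±0.005° of the true value.
At 27.7°: 0.005° × 111000 × cos 27.7° = 0.005 × 111000 × 0.8854 ≈ 491.39 m.
At 60.5°: 0.005° × 111000 × cos 60.5° = 0.005 × 111000 × 0.4924 ≈ 273.3 m.
The ratio reduces to cos 27.7° / cos 60.5° = 0.8854/0.4924 ≈ 1.7980.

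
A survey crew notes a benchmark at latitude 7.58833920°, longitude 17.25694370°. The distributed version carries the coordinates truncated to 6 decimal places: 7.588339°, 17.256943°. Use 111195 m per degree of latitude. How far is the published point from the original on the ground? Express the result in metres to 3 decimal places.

0.080 metres

Δlat = 7.58833920 − 7.588339 = +0.00000020°; Δlon = 17.25694370 − 17.256943 = +0.00000070°.
N–S: 0.00000020° × 111195 m/° = 0.022239 m.
East–west at this latitude: 0.00000070° × 111195 × cos 7.58834° ≈ 0.00000070 × 110221 = 0.0771548 m.
Distance: √(0.022239² + 0.0771548²) ≈ 0.080296 m.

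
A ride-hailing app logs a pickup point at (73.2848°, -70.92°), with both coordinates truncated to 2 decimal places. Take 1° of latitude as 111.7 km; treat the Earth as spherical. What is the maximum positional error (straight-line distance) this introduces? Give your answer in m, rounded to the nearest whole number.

1162 m

Truncating at 2 decimal places can drop up to a full unit in the last place, so each coordinate may be off by as much as 0.01°.
North–south component: 0.01° × 111700 = 1117 m.
E–W at 73.2848°: 0.01° × 111700 × cos 73.2848° = 0.01 × 111700 × 0.2876 ≈ 321.266 m.
The two errors are perpendicular, so the maximum displacement is √(1117² + 321.266²) ≈ 1162.28 m.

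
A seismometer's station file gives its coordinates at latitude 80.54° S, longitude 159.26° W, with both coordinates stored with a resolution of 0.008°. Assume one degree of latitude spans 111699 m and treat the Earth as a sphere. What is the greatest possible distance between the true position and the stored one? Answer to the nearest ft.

1486 ft

With a 0.008° grid the true value lies within half a step, ±0.008°/2 = ±0.004°, of the stored one.
North–south component: 0.004° × 111699 = 446.796 m.
E–W at 80.54°: 0.004° × 111699 × cos 80.54° = 0.004 × 111699 × 0.1644 ≈ 73.4349 m.
Worst case both components are at the extreme and orthogonal: √(446.796² + 73.4349²) ≈ 452.791 m.
In feet: 452.791 m ÷ 0.3048 ≈ 1485.5 ft.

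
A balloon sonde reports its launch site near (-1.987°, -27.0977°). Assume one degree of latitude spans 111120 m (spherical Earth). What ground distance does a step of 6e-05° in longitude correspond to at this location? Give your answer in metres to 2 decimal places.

6.66 metres

One degree of longitude here spans 111120 × cos 1.987° = 111120 × 0.9994 ≈ 111053 m; 6e-05° of that is 6.66319 m.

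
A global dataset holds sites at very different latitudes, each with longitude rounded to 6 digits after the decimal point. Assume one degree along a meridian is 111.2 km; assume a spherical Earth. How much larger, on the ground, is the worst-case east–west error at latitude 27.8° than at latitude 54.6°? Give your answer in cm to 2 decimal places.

1.70 cm

Rounding to 6 decimal places leaves the longitude within ±5e-07° of the true value.
At 27.8°: 5e-07° × 111200 × cos 27.8° = 5e-07 × 111200 × 0.8846 ≈ 0.049183 m.
At 54.6°: 5e-07° × 111200 × cos 54.6° = 5e-07 × 111200 × 0.5793 ≈ 0.032208 m.
Difference: 0.049183 − 0.032208 = 0.016975 m.
That is 0.0169747 m = 1.6975 cm.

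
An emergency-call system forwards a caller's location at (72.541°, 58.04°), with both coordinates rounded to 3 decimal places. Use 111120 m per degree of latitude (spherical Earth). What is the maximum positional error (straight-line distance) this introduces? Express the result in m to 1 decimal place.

Rounding to 3 decimal places leaves each coordinate within ±0.0005° of the true value.
N–S: 0.0005° × 111120 m/° = 55.56 m.
E–W at 72.541°: 0.0005° × 111120 × cos 72.541° = 0.0005 × 111120 × 0.3000 ≈ 16.6693 m.
Worst case both components are at the extreme and orthogonal: √(55.56² + 16.6693²) ≈ 58.0067 m.

58.0 m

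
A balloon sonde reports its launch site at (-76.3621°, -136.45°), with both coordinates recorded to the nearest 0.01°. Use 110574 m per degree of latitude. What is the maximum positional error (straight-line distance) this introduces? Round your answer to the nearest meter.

Rounding to 2 decimal places leaves each coordinate within ±0.005° of the true value.
Latitude error → 0.005 × 110574 = 552.87 m along the meridian.
Longitude error → 0.005 × 110574 × cos 76.3621° = 0.005 × 110574 × 0.2358 ≈ 130.358 m.
Worst case both components are at the extreme and orthogonal: √(552.87² + 130.358²) ≈ 568.03 m.

568 meters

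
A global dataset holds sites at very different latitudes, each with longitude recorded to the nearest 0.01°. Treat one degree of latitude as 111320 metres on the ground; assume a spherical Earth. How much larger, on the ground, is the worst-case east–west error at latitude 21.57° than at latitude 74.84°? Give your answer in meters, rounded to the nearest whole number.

372 meters

Rounding to 2 decimal places leaves the longitude within ±0.005° of the true value.
At 21.57°: 0.005° × 111320 × cos 21.57° = 0.005 × 111320 × 0.9300 ≈ 517.62 m.
Error at 74.84° = 0.005° × 111320 × cos 74.84° ≈ 556.6 × 0.2615 = 145.56 m.
Difference: 517.62 − 145.56 = 372.06 m.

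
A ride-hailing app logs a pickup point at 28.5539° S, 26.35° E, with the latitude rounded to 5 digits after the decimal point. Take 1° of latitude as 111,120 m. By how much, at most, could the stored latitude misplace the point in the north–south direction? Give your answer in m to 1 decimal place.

Rounding to 5 decimal places leaves the latitude within ±5e-06° of the true value.
So the N–S error is at most 5e-06 × 111120 = 0.5556 m.

0.6 m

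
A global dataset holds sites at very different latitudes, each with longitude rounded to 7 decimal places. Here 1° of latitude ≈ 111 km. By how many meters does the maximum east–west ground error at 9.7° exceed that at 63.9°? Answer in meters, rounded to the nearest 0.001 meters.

Rounding to 7 decimal places leaves the longitude within ±5e-08° of the true value.
Error at 9.7° = 5e-08° × 111000 × cos 9.7° ≈ 0.00555 × 0.9857 = 0.0054707 m.
Error at 63.9° = 5e-08° × 111000 × cos 63.9° ≈ 0.00555 × 0.4399 = 0.0024417 m.
So the lower-latitude error exceeds the higher by 0.0054707 − 0.0024417 = 0.003029 m.

0.003 meters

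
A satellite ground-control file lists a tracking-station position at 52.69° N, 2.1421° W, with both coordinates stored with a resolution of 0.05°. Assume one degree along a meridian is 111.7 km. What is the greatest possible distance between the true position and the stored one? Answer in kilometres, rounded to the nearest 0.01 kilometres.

With a 0.05° grid the true value lies within half a step, ±0.05°/2 = ±0.025°, of the stored one.
N–S: 0.025° × 111700 m/° = 2792.5 m.
East–west component at 52.69°: 0.025° × 111700 × cos 52.69° ≈ 0.025 × 67704.4 ≈ 1692.61 m.
Combining orthogonally: (2792.5² + 1692.61²)^½ ≈ 3265.42 m.
That is 3265.42 m = 3.2654 km.

3.27 kilometres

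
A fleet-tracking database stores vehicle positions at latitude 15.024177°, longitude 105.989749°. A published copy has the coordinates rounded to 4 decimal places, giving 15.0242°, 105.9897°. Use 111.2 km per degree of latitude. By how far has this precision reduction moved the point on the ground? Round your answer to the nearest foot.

The latitude changed by -0.000023° and the longitude by +0.000049°.
N–S: -0.000023° × 111200 m/° = -2.5576 m.
E–W at 15.0242°: 0.000049° × 111200 × cos 15.0242° = 0.000049 × 111200 × 0.9658 ≈ 5.26254 m.
Hypotenuse of the two orthogonal shifts: √(2.5576² + 5.26254²) = 5.85112 m.
In feet: 5.85112 m ÷ 0.3048 ≈ 19.197 ft.

19 feet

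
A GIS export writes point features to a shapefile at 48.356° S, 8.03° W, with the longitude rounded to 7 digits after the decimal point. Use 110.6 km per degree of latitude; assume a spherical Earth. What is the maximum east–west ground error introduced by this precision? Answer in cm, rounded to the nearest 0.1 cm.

Rounding to 7 decimal places leaves the longitude within ±5e-08° of the true value.
Parallels shrink by cos φ, so at 48.356° a degree of longitude is 110600 × 0.6645 ≈ 73493.7 m.
East–west error: 5e-08° × 73493.7 m/° ≈ 0.00367469 m.
That is 0.00367469 m = 0.36747 cm.

0.4 cm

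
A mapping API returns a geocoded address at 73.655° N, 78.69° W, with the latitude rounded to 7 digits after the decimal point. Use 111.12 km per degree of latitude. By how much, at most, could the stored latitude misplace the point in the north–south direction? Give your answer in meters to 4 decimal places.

Rounding to 7 decimal places leaves the latitude within ±5e-08° of the true value.
North–south distance: 5e-08° × 111120 m/° = 0.005556 m.

0.0056 meters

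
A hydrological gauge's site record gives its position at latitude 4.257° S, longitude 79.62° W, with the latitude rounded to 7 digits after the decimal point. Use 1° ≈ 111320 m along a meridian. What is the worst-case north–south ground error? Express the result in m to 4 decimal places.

Rounding to 7 decimal places leaves the latitude within ±5e-08° of the true value.
North–south distance: 5e-08° × 111320 m/° = 0.005566 m.

0.0056 m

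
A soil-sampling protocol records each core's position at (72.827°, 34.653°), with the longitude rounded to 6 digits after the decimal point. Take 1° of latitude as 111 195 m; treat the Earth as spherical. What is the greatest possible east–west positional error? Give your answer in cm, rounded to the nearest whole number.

Rounding to 6 decimal places leaves the longitude within ±5e-07° of the true value.
Parallels shrink by cos φ, so at 72.827° a degree of longitude is 111195 × 0.2953 ≈ 32831.2 m.
East–west error: 5e-07° × 32831.2 m/° ≈ 0.0164156 m.
That is 0.0164156 m = 1.6416 cm.

2 cm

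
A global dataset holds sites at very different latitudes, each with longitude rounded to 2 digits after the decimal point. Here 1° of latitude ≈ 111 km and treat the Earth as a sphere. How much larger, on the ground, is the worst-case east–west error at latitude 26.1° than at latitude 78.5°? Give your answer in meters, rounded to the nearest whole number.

388 meters

Rounding to 2 decimal places leaves the longitude within ±0.005° of the true value.
At 26.1°: 0.005° × 111000 × cos 26.1° = 0.005 × 111000 × 0.8980 ≈ 498.41 m.
Error at 78.5° = 0.005° × 111000 × cos 78.5° ≈ 555 × 0.1994 = 110.65 m.
So the lower-latitude error exceeds the higher by 498.41 − 110.65 = 387.76 m.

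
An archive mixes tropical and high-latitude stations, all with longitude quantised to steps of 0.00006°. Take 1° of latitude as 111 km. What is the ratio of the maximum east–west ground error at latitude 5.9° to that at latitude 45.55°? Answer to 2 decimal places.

With a 0.00006° grid the true value lies within half a step, ±0.00006°/2 = ±3e-05°, of the stored one.
Error at 5.9° = 3e-05° × 111000 × cos 5.9° ≈ 3.33 × 0.9947 = 3.3124 m.
Error at 45.55° = 3e-05° × 111000 × cos 45.55° ≈ 3.33 × 0.7003 = 2.332 m.
The ratio reduces to cos 5.9° / cos 45.55° = 0.9947/0.7003 ≈ 1.4204.

1.42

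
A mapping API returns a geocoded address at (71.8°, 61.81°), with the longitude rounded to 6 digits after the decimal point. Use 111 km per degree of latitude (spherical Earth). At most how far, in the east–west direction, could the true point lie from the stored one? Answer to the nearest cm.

2 cm

Rounding to 6 decimal places leaves the longitude within ±5e-07° of the true value.
Parallels shrink by cos φ, so at 71.8° a degree of longitude is 111000 × 0.3123 ≈ 34669.2 m.
So at most 5e-07° × 34669.2 ≈ 0.0173346 m east–west.
That is 0.0173346 m = 1.7335 cm.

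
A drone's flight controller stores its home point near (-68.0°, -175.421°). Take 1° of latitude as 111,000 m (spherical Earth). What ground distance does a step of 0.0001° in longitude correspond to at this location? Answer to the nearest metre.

4 metres

One degree of longitude here spans 111000 × cos 68° = 111000 × 0.3746 ≈ 41581.3 m; 0.0001° of that is 4.15813 m.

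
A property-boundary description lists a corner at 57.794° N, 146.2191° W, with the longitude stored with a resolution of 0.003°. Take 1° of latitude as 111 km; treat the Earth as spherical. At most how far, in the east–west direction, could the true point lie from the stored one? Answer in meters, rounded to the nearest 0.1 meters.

With a 0.003° grid the true value lies within half a step, ±0.003°/2 = ±0.0015°, of the stored one.
At latitude 57.794° a degree of longitude spans 111000 m × cos 57.794° = 111000 × 0.5330 ≈ 59159.1 m.
Maximum E–W displacement: 0.0015 × 59159.1 = 88.7387 m.

88.7 meters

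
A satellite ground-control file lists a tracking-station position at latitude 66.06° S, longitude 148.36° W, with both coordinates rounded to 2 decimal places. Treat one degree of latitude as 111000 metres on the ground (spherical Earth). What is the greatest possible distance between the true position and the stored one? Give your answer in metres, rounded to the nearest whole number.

599 metres

Rounding to 2 decimal places leaves each coordinate within ±0.005° of the true value.
North–south component: 0.005° × 111000 = 555 m.
East–west component at 66.06°: 0.005° × 111000 × cos 66.06° ≈ 0.005 × 45041.6 ≈ 225.208 m.
Combining orthogonally: (555² + 225.208²)^½ ≈ 598.952 m.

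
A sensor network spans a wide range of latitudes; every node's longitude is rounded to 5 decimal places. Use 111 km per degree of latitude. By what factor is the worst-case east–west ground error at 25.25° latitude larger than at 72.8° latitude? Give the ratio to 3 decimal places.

3.059

Rounding to 5 decimal places leaves the longitude within ±5e-06° of the true value.
At 25.25°: 5e-06° × 111000 × cos 25.25° = 5e-06 × 111000 × 0.9045 ≈ 0.50197 m.
At 72.8°: 5e-06° × 111000 × cos 72.8° = 5e-06 × 111000 × 0.2957 ≈ 0.16412 m.
The ratio reduces to cos 25.25° / cos 72.8° = 0.9045/0.2957 ≈ 3.0586.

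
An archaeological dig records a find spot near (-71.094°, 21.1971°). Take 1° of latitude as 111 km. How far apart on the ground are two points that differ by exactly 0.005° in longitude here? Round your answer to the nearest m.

180 m

One degree of longitude here spans 111000 × cos 71.094° = 111000 × 0.3240 ≈ 35965.8 m; 0.005° of that is 179.829 m.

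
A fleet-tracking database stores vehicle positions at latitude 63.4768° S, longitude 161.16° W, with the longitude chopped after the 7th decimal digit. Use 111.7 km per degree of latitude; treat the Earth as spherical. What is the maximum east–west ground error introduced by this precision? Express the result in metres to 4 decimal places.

0.0050 metres

Truncating at 7 decimal places can drop up to a full unit in the last place, so the longitude may be off by as much as 1e-07°.
Parallels shrink by cos φ, so at 63.4768° a degree of longitude is 111700 × 0.4466 ≈ 49880.8 m.
East–west error: 1e-07° × 49880.8 m/° ≈ 0.00498808 m.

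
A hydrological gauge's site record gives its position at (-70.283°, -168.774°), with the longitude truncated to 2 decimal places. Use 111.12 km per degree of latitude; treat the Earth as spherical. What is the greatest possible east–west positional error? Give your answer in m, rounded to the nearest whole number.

375 m

Truncating at 2 decimal places can drop up to a full unit in the last place, so the longitude may be off by as much as 0.01°.
Parallels shrink by cos φ, so at 70.283° a degree of longitude is 111120 × 0.3374 ≈ 37489.1 m.
So at most 0.01° × 37489.1 ≈ 374.891 m east–west.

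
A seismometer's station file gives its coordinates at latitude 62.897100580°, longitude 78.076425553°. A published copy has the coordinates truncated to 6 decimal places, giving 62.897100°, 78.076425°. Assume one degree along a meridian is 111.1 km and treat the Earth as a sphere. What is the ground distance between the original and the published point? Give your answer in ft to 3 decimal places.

0.230 ft

Δlat = 62.897100580 − 62.897100 = +0.000000580°; Δlon = 78.076425553 − 78.076425 = +0.000000553°.
N–S: 0.000000580° × 111100 m/° = 0.064438 m.
E–W at 62.8971°: 0.000000553° × 111100 × cos 62.8971° = 0.000000553 × 111100 × 0.4556 ≈ 0.0279907 m.
Distance: √(0.064438² + 0.0279907²) ≈ 0.0702548 m.
Converting: 0.0702548 m × 3.2808 ft/m ≈ 0.23049 ft.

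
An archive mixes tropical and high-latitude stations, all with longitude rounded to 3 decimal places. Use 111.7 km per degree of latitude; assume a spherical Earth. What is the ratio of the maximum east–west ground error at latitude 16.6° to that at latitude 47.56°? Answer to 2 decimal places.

Rounding to 3 decimal places leaves the longitude within ±0.0005° of the true value.
Error at 16.6° = 0.0005° × 111700 × cos 16.6° ≈ 55.85 × 0.9583 = 53.522 m.
At 47.56°: 0.0005° × 111700 × cos 47.56° = 0.0005 × 111700 × 0.6748 ≈ 37.689 m.
Ratio: 53.522 / 37.689 = cos 16.6° / cos 47.56° ≈ 1.4201.

1.42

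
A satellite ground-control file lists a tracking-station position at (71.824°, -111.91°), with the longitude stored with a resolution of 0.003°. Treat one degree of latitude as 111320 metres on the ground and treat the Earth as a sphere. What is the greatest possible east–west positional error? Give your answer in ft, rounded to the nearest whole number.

With a 0.003° grid the true value lies within half a step, ±0.003°/2 = ±0.0015°, of the stored one.
Parallels shrink by cos φ, so at 71.824° a degree of longitude is 111320 × 0.3119 ≈ 34724.8 m.
East–west error: 0.0015° × 34724.8 m/° ≈ 52.0872 m.
Converting: 52.0872 m × 3.2808 ft/m ≈ 170.89 ft.

171 ft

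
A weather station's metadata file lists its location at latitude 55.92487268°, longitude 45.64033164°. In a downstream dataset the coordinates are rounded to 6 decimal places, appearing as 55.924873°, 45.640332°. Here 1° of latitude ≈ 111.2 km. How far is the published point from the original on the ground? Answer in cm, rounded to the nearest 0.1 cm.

Δlat = 55.92487268 − 55.924873 = -0.00000032°; Δlon = 45.64033164 − 45.640332 = -0.00000036°.
North–south shift: -0.00000032 × 111200 = -0.035584 m.
East–west at this latitude: -0.00000036° × 111200 × cos 55.9249° ≈ -0.00000036 × 62303.1 = -0.0224291 m.
Distance: √(0.035584² + 0.0224291²) ≈ 0.0420629 m.
That is 0.0420629 m = 4.2063 cm.

4.2 cm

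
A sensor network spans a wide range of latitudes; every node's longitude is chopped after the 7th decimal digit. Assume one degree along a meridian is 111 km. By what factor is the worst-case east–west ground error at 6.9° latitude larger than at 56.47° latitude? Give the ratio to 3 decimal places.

1.797

Truncating at 7 decimal places can drop up to a full unit in the last place, so the longitude may be off by as much as 1e-07°.
At 6.9°: 1e-07° × 111000 × cos 6.9° = 1e-07 × 111000 × 0.9928 ≈ 0.01102 m.
At 56.47°: 1e-07° × 111000 × cos 56.47° = 1e-07 × 111000 × 0.5524 ≈ 0.0061313 m.
The ratio reduces to cos 6.9° / cos 56.47° = 0.9928/0.5524 ≈ 1.7973.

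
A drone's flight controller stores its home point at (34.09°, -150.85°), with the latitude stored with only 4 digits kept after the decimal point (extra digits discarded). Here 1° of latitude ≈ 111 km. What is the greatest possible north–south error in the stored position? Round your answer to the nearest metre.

Truncating at 4 decimal places can drop up to a full unit in the last place, so the latitude may be off by as much as 0.0001°.
North–south distance: 0.0001° × 111000 m/° = 11.1 m.

11 metres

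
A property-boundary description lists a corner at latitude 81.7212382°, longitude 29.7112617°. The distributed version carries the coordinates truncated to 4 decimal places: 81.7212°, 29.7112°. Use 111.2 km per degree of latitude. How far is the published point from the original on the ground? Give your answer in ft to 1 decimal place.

14.3 ft

The latitude changed by +0.0000382° and the longitude by +0.0000617°.
N–S: 0.0000382° × 111200 m/° = 4.24784 m.
East–west at this latitude: 0.0000617° × 111200 × cos 81.7212° ≈ 0.0000617 × 16011.7 = 0.987922 m.
Distance: √(4.24784² + 0.987922²) ≈ 4.36121 m.
Converting: 4.36121 m × 3.2808 ft/m ≈ 14.308 ft.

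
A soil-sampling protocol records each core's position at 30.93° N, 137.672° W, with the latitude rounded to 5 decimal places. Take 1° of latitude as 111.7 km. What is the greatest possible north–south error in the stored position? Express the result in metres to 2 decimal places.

Rounding to 5 decimal places leaves the latitude within ±5e-06° of the true value.
So the N–S error is at most 5e-06 × 111700 = 0.5585 m.

0.56 metres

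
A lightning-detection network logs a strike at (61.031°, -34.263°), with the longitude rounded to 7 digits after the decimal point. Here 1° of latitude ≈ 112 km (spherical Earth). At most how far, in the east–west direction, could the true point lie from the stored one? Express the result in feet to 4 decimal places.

0.0089 feet

Rounding to 7 decimal places leaves the longitude within ±5e-08° of the true value.
One degree of longitude at 61.031° is 112000 × cos 61.031° ≈ 112000 × 0.4843 = 54245.7 m.
Maximum E–W displacement: 5e-08 × 54245.7 = 0.00271228 m.
In feet: 0.00271228 m ÷ 0.3048 ≈ 0.0088986 ft.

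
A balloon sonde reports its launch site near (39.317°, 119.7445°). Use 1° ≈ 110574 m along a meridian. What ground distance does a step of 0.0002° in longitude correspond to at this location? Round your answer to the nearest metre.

At 39.317° a degree of longitude is 110574 × cos 39.317° ≈ 85545.8 m, so 0.0002° corresponds to 17.1092 m.

17 metres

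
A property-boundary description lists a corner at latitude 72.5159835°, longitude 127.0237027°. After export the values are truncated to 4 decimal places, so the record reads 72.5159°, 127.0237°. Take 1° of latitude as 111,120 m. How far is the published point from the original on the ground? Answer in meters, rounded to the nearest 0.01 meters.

9.28 meters

The latitude changed by +0.0000835° and the longitude by +0.0000027°.
North–south shift: 0.0000835 × 111120 = 9.27852 m.
East–west at this latitude: 0.0000027° × 111120 × cos 72.5159° ≈ 0.0000027 × 33385 = 0.0901395 m.
Distance: √(9.27852² + 0.0901395²) ≈ 9.27896 m.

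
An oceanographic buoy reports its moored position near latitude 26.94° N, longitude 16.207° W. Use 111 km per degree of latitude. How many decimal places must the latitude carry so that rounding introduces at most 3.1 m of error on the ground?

One degree of latitude covers 111000 m.
N decimal places → at most half a unit in the last place, 0.5 × 10⁻ᴺ° = 111000/2 × 10⁻ᴺ m.
Need 0.5 × 111000 × 10⁻ᴺ ≤ 3.1 → 10⁻ᴺ ≤ 5.586e-05, so N ≥ 4.25.
So 5 decimal places suffice (0.555 m); 4 would allow up to 5.55 m.

5 decimal places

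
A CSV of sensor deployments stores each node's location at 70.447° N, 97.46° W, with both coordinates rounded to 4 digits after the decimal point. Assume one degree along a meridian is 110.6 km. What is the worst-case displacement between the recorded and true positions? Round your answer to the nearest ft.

19 ft

Rounding to 4 decimal places leaves each coordinate within ±5e-05° of the true value.
North–south component: 5e-05° × 110600 = 5.53 m.
Longitude error → 5e-05 × 110600 × cos 70.447° = 5e-05 × 110600 × 0.3347 ≈ 1.85077 m.
The two errors are perpendicular, so the maximum displacement is √(5.53² + 1.85077²) ≈ 5.83149 m.
In feet: 5.83149 m ÷ 0.3048 ≈ 19.132 ft.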